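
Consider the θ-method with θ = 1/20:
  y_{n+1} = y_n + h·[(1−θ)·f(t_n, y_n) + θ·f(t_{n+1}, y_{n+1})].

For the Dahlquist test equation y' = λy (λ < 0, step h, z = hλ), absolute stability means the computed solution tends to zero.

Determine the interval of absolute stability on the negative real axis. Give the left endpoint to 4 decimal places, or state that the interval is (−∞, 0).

(-2.2222, 0).

On y'=λy, z=hλ:
  y_{n+1} = y_n + z·[19/20·y_n + 1/20·y_{n+1}] ⇒ (1 − 1/20z)y_{n+1} = (1 + 19/20z)y_n
  Hence R(z) = (1 + 19/20z)/(1 − 1/20z).

Boundary: |R(x)|=1, x<0.
x=-0.79: |R|=0.2400
R=−1: 1+19/20x = −1+1/20x ⇒ -9/10x=2 ⇒ x=2/(-9/10)=-2.2222
Confirm numerically:
  x=-2.201: |R|=0.98279 <1
  x=-2.174: |R|=0.96086 <1
  x=-1.653: |R|=0.52681 <1
  x=-1.584: |R|=0.46775 <1
  x=-2.579: |R|=1.28442 >1
  x=-2.562: |R|=1.27108 >1
Stable set (-2.2222, 0).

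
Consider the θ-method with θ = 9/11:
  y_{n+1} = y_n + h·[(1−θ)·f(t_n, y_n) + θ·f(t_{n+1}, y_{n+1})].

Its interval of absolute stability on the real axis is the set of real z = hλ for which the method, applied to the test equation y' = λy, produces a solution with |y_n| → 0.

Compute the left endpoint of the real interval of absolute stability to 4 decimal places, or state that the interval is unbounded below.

With y'=λy (z=hλ):
  y_{n+1} = y_n + z·[2/11·y_n + 9/11·y_{n+1}] ⇒ (1 − 9/11z)y_{n+1} = (1 + 2/11z)y_n
  R(z) = (1 + 2/11z)/(1 − 9/11z).

Find x<0 with |R(x)|<1.
x=-0.97: |R|=0.4592
x=-2: |R|=0.2414
x=-10: |R|=0.0891
x=-100: |R|=0.2075
θ=9/11≥1/2 ⇒ |1+2/11x|<|1−9/11x| ∀x<0 ⇒ interval (−∞,0).

interval (−∞, 0).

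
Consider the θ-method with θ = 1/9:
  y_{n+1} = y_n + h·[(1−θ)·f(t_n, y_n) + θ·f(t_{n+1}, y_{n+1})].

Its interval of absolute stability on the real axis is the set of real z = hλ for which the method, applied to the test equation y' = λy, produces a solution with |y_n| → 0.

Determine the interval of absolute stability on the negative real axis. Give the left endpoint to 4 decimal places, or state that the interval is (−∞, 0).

Test eqn y'=λy, z=hλ:
  y_{n+1} = y_n + z·[8/9·y_n + 1/9·y_{n+1}] ⇒ (1 − 1/9z)y_{n+1} = (1 + 8/9z)y_n
  ⇒ R(z) = (1 + 8/9z)/(1 − 1/9z).

Boundary: |R(x)|=1, x<0.
x=-0.34: |R|=0.6724
R=−1: 1+8/9x = −1+1/9x ⇒ -7/9x=2 ⇒ x=2/(-7/9)=-2.5714
Confirm numerically:
  x=-2.380: |R|=0.88225 <1
  x=-2.200: |R|=0.76786 <1
  x=-1.299: |R|=0.13516 <1
  x=-2.971: |R|=1.23365 >1
  x=-2.862: |R|=1.17147 >1
  x=-2.677: |R|=1.06329 >1
Stable set (-2.5714, 0).

z∈(-2.5714,0).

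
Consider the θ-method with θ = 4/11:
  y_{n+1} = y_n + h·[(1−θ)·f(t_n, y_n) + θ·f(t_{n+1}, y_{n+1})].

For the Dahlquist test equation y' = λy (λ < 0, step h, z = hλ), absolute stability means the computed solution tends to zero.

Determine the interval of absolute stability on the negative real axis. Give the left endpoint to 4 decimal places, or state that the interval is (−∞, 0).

z∈(-7.3333,0).

With y'=λy (z=hλ):
  y_{n+1} = y_n + z·[7/11·y_n + 4/11·y_{n+1}] ⇒ (1 − 4/11z)y_{n+1} = (1 + 7/11z)y_n
  Hence R(z) = (1 + 7/11z)/(1 − 4/11z).

Solve |R(x)|<1 on ℝ⁻.
x=-1.61: |R|=0.0155
R=−1: 1+7/11x = −1+4/11x ⇒ -3/11x=2 ⇒ x=2/(-3/11)=-7.3333
Confirm numerically:
  x=-5.346: |R|=0.81590 <1
  x=-4.591: |R|=0.71983 <1
  x=-4.284: |R|=0.67486 <1
  x=-3.078: |R|=0.45239 <1
  x=-7.510: |R|=1.01291 >1
  x=-7.374: |R|=1.00301 >1
  x=-7.362: |R|=1.00213 >1
So |R|<1 on (-7.3333, 0).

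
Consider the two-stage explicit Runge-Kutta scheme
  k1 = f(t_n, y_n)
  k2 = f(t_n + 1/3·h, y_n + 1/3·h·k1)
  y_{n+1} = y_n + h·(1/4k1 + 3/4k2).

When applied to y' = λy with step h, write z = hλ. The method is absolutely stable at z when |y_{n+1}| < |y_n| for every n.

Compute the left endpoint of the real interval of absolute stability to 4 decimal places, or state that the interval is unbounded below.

z* = -4.0000.

Set f=λy, z=hλ:
  k1=λy_n ⇒ h·k1=z·y_n;  k2=λ(1+1/3z)y_n ⇒ h·k2=z(1+1/3z)y_n
  y_{n+1}/y_n = 1 + 1/4z + 3/4z(1+1/3z) = 1 + z + 1/4z²
  ⇒ R(z) = 1 + z + 1/4z².

Need |R(x)|<1, x<0.
x=-0.86: |R|=0.3249
R=1: x+1/4x²=0 ⇒ x=−4=-4.0000; min R=1−1/(4·1/4)=0.0000>−1
Confirm numerically:
  x=-3.913: |R|=0.91489 <1
  x=-2.462: |R|=0.05336 <1
  x=-2.031: |R|=0.00024 <1
  x=-1.620: |R|=0.03610 <1
  x=-4.206: |R|=1.21661 >1
  x=-4.174: |R|=1.18157 >1
Stable set (-4.0000, 0).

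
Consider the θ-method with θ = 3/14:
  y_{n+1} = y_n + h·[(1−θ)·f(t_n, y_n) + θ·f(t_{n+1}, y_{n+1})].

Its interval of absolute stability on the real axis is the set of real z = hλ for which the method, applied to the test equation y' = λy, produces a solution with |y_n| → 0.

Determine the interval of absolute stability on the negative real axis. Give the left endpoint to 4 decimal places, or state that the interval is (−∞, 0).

z∈(-3.5000,0).

On y'=λy, z=hλ:
  y_{n+1} = y_n + z·[11/14·y_n + 3/14·y_{n+1}] ⇒ (1 − 3/14z)y_{n+1} = (1 + 11/14z)y_n
  Hence R(z) = (1 + 11/14z)/(1 − 3/14z).

Find x<0 with |R(x)|<1.
x=-0.61: |R|=0.4605
R=−1: 1+11/14x = −1+3/14x ⇒ -4/7x=2 ⇒ x=2/(-4/7)=-3.5000
Confirm numerically:
  x=-3.353: |R|=0.95112 <1
  x=-3.337: |R|=0.94569 <1
  x=-1.737: |R|=0.26584 <1
  x=-1.716: |R|=0.25465 <1
  x=-3.915: |R|=1.12896 >1
  x=-3.805: |R|=1.09601 >1
  x=-3.736: |R|=1.07490 >1
So |R|<1 on (-3.5000, 0).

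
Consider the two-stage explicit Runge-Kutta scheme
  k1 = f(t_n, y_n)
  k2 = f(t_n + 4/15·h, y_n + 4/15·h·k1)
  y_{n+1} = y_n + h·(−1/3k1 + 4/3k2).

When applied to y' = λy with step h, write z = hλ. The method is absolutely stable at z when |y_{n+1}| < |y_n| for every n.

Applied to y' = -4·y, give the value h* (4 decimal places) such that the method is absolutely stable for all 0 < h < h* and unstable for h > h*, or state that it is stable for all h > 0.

(-2.8125,0); λ=-4 ⇒ h* = (45/16)/4 = 0.7031.

Set f=λy, z=hλ:
  k1=λy_n ⇒ h·k1=z·y_n;  k2=λ(1+4/15z)y_n ⇒ h·k2=z(1+4/15z)y_n
  y_{n+1}/y_n = 1 − 1/3z + 4/3z(1+4/15z) = 1 + z + 16/45z²
  so R(z) = 1 + z + 16/45z².

Need |R(x)|<1, x<0.
x=-1.66: |R|=0.3198
R=1: x+16/45x²=0 ⇒ x=−45/16=-2.8125; min R=1−1/(4·16/45)=0.2969>−1
Confirm numerically:
  x=-2.311: |R|=0.58792 <1
  x=-2.290: |R|=0.57457 <1
  x=-1.784: |R|=0.34761 <1
  x=-2.930: |R|=1.12241 >1
  x=-2.889: |R|=1.07858 >1
Stable set (-2.8125, 0).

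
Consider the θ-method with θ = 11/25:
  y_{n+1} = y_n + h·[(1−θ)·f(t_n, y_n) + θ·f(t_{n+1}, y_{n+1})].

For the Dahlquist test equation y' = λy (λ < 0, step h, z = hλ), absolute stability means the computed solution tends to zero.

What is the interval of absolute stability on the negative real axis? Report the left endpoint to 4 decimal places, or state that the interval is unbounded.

Test eqn y'=λy, z=hλ:
  y_{n+1} = y_n + z·[14/25·y_n + 11/25·y_{n+1}] ⇒ (1 − 11/25z)y_{n+1} = (1 + 14/25z)y_n
  so R(z) = (1 + 14/25z)/(1 − 11/25z).

Solve |R(x)|<1 on ℝ⁻.
x=-0.33: |R|=0.7118
R=−1: 1+14/25x = −1+11/25x ⇒ -3/25x=2 ⇒ x=2/(-3/25)=-16.6667
Confirm numerically:
  x=-12.703: |R|=0.92782 <1
  x=-10.702: |R|=0.87462 <1
  x=-9.265: |R|=0.82504 <1
  x=-16.981: |R|=1.00445 >1
  x=-16.956: |R|=1.00410 >1
Interval (-16.6667, 0).

z∈(-16.6667,0).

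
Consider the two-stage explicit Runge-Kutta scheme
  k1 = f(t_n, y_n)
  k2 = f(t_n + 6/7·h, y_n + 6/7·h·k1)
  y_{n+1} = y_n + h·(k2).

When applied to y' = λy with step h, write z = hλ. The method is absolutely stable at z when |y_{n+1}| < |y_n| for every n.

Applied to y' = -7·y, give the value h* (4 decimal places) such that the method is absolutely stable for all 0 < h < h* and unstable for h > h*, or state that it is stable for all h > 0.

(-1.1667,0); λ=-7 ⇒ h* = (7/6)/7 = 0.1667.

Set f=λy, z=hλ:
  k1=λy_n ⇒ h·k1=z·y_n;  k2=λ(1+6/7z)y_n ⇒ h·k2=z(1+6/7z)y_n
  y_{n+1}/y_n = 1 + z(1+6/7z) = 1 + z + 6/7z²
  ⇒ R(z) = 1 + z + 6/7z².

Need |R(x)|<1, x<0.
x=-1.69: |R|=1.7581
R=1: x+6/7x²=0 ⇒ x=−7/6=-1.1667; min R=1−1/(4·6/7)=0.7083>−1
Confirm numerically:
  x=-1.052: |R|=0.89660 <1
  x=-0.835: |R|=0.76262 <1
  x=-0.752: |R|=0.73272 <1
  x=-0.627: |R|=0.70997 <1
  x=-1.521: |R|=1.46195 >1
  x=-1.426: |R|=1.31698 >1
  x=-1.264: |R|=1.10545 >1
Interval (-1.1667, 0).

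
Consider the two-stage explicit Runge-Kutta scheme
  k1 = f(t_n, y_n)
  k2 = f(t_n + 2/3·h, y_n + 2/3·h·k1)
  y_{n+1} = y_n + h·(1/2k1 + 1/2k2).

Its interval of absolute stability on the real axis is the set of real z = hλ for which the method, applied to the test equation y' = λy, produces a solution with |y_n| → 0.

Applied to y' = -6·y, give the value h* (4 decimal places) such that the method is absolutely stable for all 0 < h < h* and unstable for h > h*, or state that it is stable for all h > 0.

With y'=λy (z=hλ):
  k1=λy_n ⇒ h·k1=z·y_n;  k2=λ(1+2/3z)y_n ⇒ h·k2=z(1+2/3z)y_n
  y_{n+1}/y_n = 1 + 1/2z + 1/2z(1+2/3z) = 1 + z + 1/3z²
  R(z) = 1 + z + 1/3z².

Need |R(x)|<1, x<0.
x=-1.45: |R|=0.2508
R=1: x+1/3x²=0 ⇒ x=−3=-3.0000; min R=1−1/(4·1/3)=0.2500>−1
Confirm numerically:
  x=-2.174: |R|=0.40143 <1
  x=-1.872: |R|=0.29613 <1
  x=-1.445: |R|=0.25101 <1
  x=-3.043: |R|=1.04362 >1
  x=-3.042: |R|=1.04259 >1
Interval (-3.0000, 0).

(-3.0000,0); λ=-6 ⇒ h* = (3)/6 = 0.5000.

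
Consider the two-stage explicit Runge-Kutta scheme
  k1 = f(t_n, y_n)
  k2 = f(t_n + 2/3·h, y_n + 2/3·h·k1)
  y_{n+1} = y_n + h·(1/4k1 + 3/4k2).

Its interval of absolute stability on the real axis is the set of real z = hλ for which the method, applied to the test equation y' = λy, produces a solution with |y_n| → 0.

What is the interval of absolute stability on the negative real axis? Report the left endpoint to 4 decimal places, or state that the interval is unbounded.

z∈(-2.0000,0).

Test eqn y'=λy, z=hλ:
  k1=λy_n ⇒ h·k1=z·y_n;  k2=λ(1+2/3z)y_n ⇒ h·k2=z(1+2/3z)y_n
  y_{n+1}/y_n = 1 + 1/4z + 3/4z(1+2/3z) = 1 + z + 1/2z²
  R(z) = 1 + z + 1/2z².

Solve |R(x)|<1 on ℝ⁻.
x=-1.45: |R|=0.6013
R=1: x+1/2x²=0 ⇒ x=−2=-2.0000; min R=1−1/(4·1/2)=0.5000>−1
Confirm numerically:
  x=-1.758: |R|=0.78728 <1
  x=-1.446: |R|=0.59946 <1
  x=-1.236: |R|=0.52785 <1
  x=-1.162: |R|=0.51312 <1
  x=-2.260: |R|=1.29380 >1
  x=-2.239: |R|=1.26756 >1
  x=-2.029: |R|=1.02942 >1
Interval (-2.0000, 0).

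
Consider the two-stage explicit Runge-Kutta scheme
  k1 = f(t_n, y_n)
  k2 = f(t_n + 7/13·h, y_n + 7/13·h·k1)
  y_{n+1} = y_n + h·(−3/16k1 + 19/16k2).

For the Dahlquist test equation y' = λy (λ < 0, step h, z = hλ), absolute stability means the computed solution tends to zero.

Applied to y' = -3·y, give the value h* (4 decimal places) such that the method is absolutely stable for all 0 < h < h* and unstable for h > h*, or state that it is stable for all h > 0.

With y'=λy (z=hλ):
  k1=λy_n ⇒ h·k1=z·y_n;  k2=λ(1+7/13z)y_n ⇒ h·k2=z(1+7/13z)y_n
  y_{n+1}/y_n = 1 − 3/16z + 19/16z(1+7/13z) = 1 + z + 133/208z²
  ⇒ R(z) = 1 + z + 133/208z².

Need |R(x)|<1, x<0.
x=-0.97: |R|=0.6316
R=1: x+133/208x²=0 ⇒ x=−208/133=-1.5639; min R=1−1/(4·133/208)=0.6090>−1
Confirm numerically:
  x=-1.462: |R|=0.90473 <1
  x=-1.234: |R|=0.73969 <1
  x=-1.001: |R|=0.63970 <1
  x=-0.905: |R|=0.61870 <1
  x=-2.006: |R|=1.56706 >1
  x=-1.873: |R|=1.37018 >1
Stable set (-1.5639, 0).

(-1.5639,0); λ=-3 ⇒ h* = (208/133)/3 = 0.5213.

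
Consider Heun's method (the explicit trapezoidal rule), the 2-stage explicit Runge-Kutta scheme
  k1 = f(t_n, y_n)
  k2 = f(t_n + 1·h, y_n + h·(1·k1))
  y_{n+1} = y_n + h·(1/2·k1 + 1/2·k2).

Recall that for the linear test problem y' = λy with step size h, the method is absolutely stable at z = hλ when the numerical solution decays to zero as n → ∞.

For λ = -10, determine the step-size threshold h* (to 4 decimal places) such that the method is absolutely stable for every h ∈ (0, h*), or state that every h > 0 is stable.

Test eqn y'=λy, z=hλ:
  order 2, 2-stage ⇒ R(z)=1+z+z^2/2
  (e.g. R(-0.97)=0.50045, |R|=0.50045)

Boundary: |R(x)|=1, x<0.
x=-0.97: |R|=0.5005
|R(-2.37)|=1.4385 |R(-1.63)|=0.6985 |R(-1.4)|=0.5800
Bisect:
  x_lo=-2.3847 |R|=1.4587  x_hi=-0.1964 |R|=0.8229
  mid=-1.29052 |R|=0.54220 →hi
  mid=-1.83761 |R|=0.85079 →hi
  mid=-2.11115 |R|=1.11732 →lo
  mid=-1.97438 |R|=0.97470 →hi
  mid=-2.04276 |R|=1.04367 →lo
  mid=-2.00857 |R|=1.00860 →lo
  mid=-1.99147 |R|=0.99151 →hi
  mid=-2.00002 |R|=1.00002 →lo
  mid=-1.99575 |R|=0.99575 →hi
  ...
  [-2.00002,-1.99989] ⇒ x*=-2.0000
Stable set (-2.0000, 0).

(-2.0000,0); λ=-10 ⇒ h* = 0.2000.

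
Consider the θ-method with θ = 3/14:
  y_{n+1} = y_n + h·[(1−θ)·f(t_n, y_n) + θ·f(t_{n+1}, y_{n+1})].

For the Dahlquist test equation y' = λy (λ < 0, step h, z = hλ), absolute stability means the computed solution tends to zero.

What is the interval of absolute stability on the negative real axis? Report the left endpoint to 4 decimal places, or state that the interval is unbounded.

Set f=λy, z=hλ:
  y_{n+1} = y_n + z·[11/14·y_n + 3/14·y_{n+1}] ⇒ (1 − 3/14z)y_{n+1} = (1 + 11/14z)y_n
  R(z) = (1 + 11/14z)/(1 − 3/14z).

Need |R(x)|<1, x<0.
x=-1.53: |R|=0.1522
R=−1: 1+11/14x = −1+3/14x ⇒ -4/7x=2 ⇒ x=2/(-4/7)=-3.5000
Confirm numerically:
  x=-3.304: |R|=0.93443 <1
  x=-2.942: |R|=0.80443 <1
  x=-2.086: |R|=0.44160 <1
  x=-1.850: |R|=0.32481 <1
  x=-4.045: |R|=1.16683 >1
  x=-3.695: |R|=1.06219 >1
Stable set (-3.5000, 0).

z∈(-3.5000,0).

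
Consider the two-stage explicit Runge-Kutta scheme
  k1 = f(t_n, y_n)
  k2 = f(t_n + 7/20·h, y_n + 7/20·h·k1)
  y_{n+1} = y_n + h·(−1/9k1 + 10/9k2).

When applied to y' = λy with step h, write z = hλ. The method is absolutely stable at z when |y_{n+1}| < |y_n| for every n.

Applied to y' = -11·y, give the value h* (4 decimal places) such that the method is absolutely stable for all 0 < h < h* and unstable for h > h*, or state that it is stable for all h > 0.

Set f=λy, z=hλ:
  k1=λy_n ⇒ h·k1=z·y_n;  k2=λ(1+7/20z)y_n ⇒ h·k2=z(1+7/20z)y_n
  y_{n+1}/y_n = 1 − 1/9z + 10/9z(1+7/20z) = 1 + z + 7/18z²
  ⇒ R(z) = 1 + z + 7/18z².

Solve |R(x)|<1 on ℝ⁻.
x=-0.38: |R|=0.6762
R=1: x+7/18x²=0 ⇒ x=−18/7=-2.5714; min R=1−1/(4·7/18)=0.3571>−1
Confirm numerically:
  x=-2.325: |R|=0.77719 <1
  x=-1.862: |R|=0.48629 <1
  x=-1.370: |R|=0.35991 <1
  x=-3.005: |R|=1.50668 >1
  x=-2.789: |R|=1.23598 >1
So |R|<1 on (-2.5714, 0).

(-2.5714,0); λ=-11 ⇒ h* = (18/7)/11 = 0.2338.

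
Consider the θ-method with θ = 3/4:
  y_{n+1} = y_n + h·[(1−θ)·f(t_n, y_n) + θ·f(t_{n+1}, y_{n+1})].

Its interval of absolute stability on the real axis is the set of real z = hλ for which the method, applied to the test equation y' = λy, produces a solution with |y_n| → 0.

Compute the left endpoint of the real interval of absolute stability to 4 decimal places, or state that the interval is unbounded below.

On y'=λy, z=hλ:
  y_{n+1} = y_n + z·[1/4·y_n + 3/4·y_{n+1}] ⇒ (1 − 3/4z)y_{n+1} = (1 + 1/4z)y_n
  ⇒ R(z) = (1 + 1/4z)/(1 − 3/4z).

Need |R(x)|<1, x<0.
x=-1.54: |R|=0.2854
x=-2: |R|=0.2000
x=-10: |R|=0.1765
x=-100: |R|=0.3158
θ=3/4≥1/2 ⇒ |1+1/4x|<|1−3/4x| ∀x<0 ⇒ interval (−∞,0).

interval (−∞, 0).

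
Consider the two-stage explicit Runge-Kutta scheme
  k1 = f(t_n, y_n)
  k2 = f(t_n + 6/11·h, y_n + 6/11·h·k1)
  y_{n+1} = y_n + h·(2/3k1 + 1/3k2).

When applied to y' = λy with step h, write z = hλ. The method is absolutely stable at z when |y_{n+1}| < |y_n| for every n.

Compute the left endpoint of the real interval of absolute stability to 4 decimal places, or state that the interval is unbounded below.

Test eqn y'=λy, z=hλ:
  k1=λy_n ⇒ h·k1=z·y_n;  k2=λ(1+6/11z)y_n ⇒ h·k2=z(1+6/11z)y_n
  y_{n+1}/y_n = 1 + 2/3z + 1/3z(1+6/11z) = 1 + z + 2/11z²
  ⇒ R(z) = 1 + z + 2/11z².

Need |R(x)|<1, x<0.
x=-1.78: |R|=0.2039
R=1: x+2/11x²=0 ⇒ x=−11/2=-5.5000; min R=1−1/(4·2/11)=-0.3750>−1
Confirm numerically:
  x=-5.180: |R|=0.69862 <1
  x=-5.168: |R|=0.68804 <1
  x=-3.721: |R|=0.20357 <1
  x=-2.977: |R|=0.36563 <1
  x=-5.999: |R|=1.54427 >1
  x=-5.772: |R|=1.28545 >1
So |R|<1 on (-5.5000, 0).

left endpoint -5.5000.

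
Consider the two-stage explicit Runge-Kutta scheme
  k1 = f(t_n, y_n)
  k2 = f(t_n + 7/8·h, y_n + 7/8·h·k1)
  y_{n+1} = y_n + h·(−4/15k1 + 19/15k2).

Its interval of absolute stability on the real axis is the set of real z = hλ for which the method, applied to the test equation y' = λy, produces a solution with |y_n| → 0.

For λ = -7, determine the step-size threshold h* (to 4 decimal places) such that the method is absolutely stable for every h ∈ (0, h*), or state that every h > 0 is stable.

(-0.9023,0); λ=-7 ⇒ h* = (120/133)/7 = 0.1289.

On y'=λy, z=hλ:
  k1=λy_n ⇒ h·k1=z·y_n;  k2=λ(1+7/8z)y_n ⇒ h·k2=z(1+7/8z)y_n
  y_{n+1}/y_n = 1 − 4/15z + 19/15z(1+7/8z) = 1 + z + 133/120z²
  ⇒ R(z) = 1 + z + 133/120z².

Solve |R(x)|<1 on ℝ⁻.
x=-1.19: |R|=1.3795
R=1: x+133/120x²=0 ⇒ x=−120/133=-0.9023; min R=1−1/(4·133/120)=0.7744>−1
Confirm numerically:
  x=-0.863: |R|=0.96245 <1
  x=-0.670: |R|=0.82753 <1
  x=-0.651: |R|=0.81871 <1
  x=-1.468: |R|=1.92048 >1
  x=-1.440: |R|=1.85824 >1
Interval (-0.9023, 0).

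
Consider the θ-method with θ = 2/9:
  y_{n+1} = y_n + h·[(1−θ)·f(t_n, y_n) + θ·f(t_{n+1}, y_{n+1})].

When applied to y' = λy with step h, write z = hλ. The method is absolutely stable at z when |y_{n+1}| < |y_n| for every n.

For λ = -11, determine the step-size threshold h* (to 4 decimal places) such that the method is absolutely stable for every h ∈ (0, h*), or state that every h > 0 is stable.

(-3.6000,0); λ=-11 ⇒ h* = (18/5)/11 = 0.3273.

Test eqn y'=λy, z=hλ:
  y_{n+1} = y_n + z·[7/9·y_n + 2/9·y_{n+1}] ⇒ (1 − 2/9z)y_{n+1} = (1 + 7/9z)y_n
  Hence R(z) = (1 + 7/9z)/(1 − 2/9z).

Find x<0 with |R(x)|<1.
x=-1.37: |R|=0.0503
R=−1: 1+7/9x = −1+2/9x ⇒ -5/9x=2 ⇒ x=2/(-5/9)=-3.6000
Confirm numerically:
  x=-3.220: |R|=0.87694 <1
  x=-2.358: |R|=0.54724 <1
  x=-1.939: |R|=0.35510 <1
  x=-4.048: |R|=1.13102 >1
  x=-3.864: |R|=1.07891 >1
Stable set (-3.6000, 0).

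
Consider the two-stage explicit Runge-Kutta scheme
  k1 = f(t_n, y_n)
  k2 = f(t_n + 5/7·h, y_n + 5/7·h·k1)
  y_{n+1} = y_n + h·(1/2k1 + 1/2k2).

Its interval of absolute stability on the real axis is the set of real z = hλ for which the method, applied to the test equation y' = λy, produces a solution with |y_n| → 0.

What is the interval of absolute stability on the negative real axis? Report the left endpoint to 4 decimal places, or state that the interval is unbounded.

z∈(-2.8000,0).

With y'=λy (z=hλ):
  k1=λy_n ⇒ h·k1=z·y_n;  k2=λ(1+5/7z)y_n ⇒ h·k2=z(1+5/7z)y_n
  y_{n+1}/y_n = 1 + 1/2z + 1/2z(1+5/7z) = 1 + z + 5/14z²
  so R(z) = 1 + z + 5/14z².

Boundary: |R(x)|=1, x<0.
x=-0.64: |R|=0.5063
R=1: x+5/14x²=0 ⇒ x=−14/5=-2.8000; min R=1−1/(4·5/14)=0.3000>−1
Confirm numerically:
  x=-2.762: |R|=0.96252 <1
  x=-2.588: |R|=0.80405 <1
  x=-1.527: |R|=0.30576 <1
  x=-3.335: |R|=1.63722 >1
  x=-3.266: |R|=1.54356 >1
Interval (-2.8000, 0).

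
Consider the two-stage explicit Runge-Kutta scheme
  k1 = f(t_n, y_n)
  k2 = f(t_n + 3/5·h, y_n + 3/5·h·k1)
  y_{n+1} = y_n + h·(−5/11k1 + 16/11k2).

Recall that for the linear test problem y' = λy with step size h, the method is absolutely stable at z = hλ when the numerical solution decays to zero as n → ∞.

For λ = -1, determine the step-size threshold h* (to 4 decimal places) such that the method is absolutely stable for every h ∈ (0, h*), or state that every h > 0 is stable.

(-1.1458,0); λ=-1 ⇒ h* = (55/48)/1 = 1.1458.

On y'=λy, z=hλ:
  k1=λy_n ⇒ h·k1=z·y_n;  k2=λ(1+3/5z)y_n ⇒ h·k2=z(1+3/5z)y_n
  y_{n+1}/y_n = 1 − 5/11z + 16/11z(1+3/5z) = 1 + z + 48/55z²
  ⇒ R(z) = 1 + z + 48/55z².

Solve |R(x)|<1 on ℝ⁻.
x=-1.6: |R|=1.6342
R=1: x+48/55x²=0 ⇒ x=−55/48=-1.1458; min R=1−1/(4·48/55)=0.7135>−1
Confirm numerically:
  x=-1.088: |R|=0.94509 <1
  x=-0.672: |R|=0.72211 <1
  x=-0.574: |R|=0.71354 <1
  x=-1.687: |R|=1.79675 >1
  x=-1.650: |R|=1.72600 >1
  x=-1.471: |R|=1.41744 >1
So |R|<1 on (-1.1458, 0).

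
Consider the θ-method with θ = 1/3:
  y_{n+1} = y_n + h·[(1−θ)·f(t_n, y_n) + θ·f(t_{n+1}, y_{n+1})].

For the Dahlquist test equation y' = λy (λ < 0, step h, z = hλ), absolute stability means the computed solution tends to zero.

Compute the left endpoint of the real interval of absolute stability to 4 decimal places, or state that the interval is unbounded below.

On y'=λy, z=hλ:
  y_{n+1} = y_n + z·[2/3·y_n + 1/3·y_{n+1}] ⇒ (1 − 1/3z)y_{n+1} = (1 + 2/3z)y_n
  R(z) = (1 + 2/3z)/(1 − 1/3z).

Need |R(x)|<1, x<0.
x=-1.5: |R|=0.0000
R=−1: 1+2/3x = −1+1/3x ⇒ -1/3x=2 ⇒ x=2/(-1/3)=-6.0000
Confirm numerically:
  x=-5.660: |R|=0.96074 <1
  x=-3.373: |R|=0.58779 <1
  x=-2.403: |R|=0.33426 <1
  x=-6.438: |R|=1.04641 >1
  x=-6.050: |R|=1.00552 >1
Stable set (-6.0000, 0).

left endpoint -6.0000.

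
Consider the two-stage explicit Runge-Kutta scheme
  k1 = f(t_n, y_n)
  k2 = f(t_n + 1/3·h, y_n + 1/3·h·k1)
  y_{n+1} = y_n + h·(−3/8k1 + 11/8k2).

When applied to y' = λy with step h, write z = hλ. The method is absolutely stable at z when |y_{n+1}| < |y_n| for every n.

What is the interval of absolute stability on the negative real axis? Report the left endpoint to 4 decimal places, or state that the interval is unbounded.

With y'=λy (z=hλ):
  k1=λy_n ⇒ h·k1=z·y_n;  k2=λ(1+1/3z)y_n ⇒ h·k2=z(1+1/3z)y_n
  y_{n+1}/y_n = 1 − 3/8z + 11/8z(1+1/3z) = 1 + z + 11/24z²
  so R(z) = 1 + z + 11/24z².

Solve |R(x)|<1 on ℝ⁻.
x=-1.6: |R|=0.5733
R=1: x+11/24x²=0 ⇒ x=−24/11=-2.1818; min R=1−1/(4·11/24)=0.4545>−1
Confirm numerically:
  x=-1.657: |R|=0.60142 <1
  x=-1.539: |R|=0.54657 <1
  x=-1.414: |R|=0.50239 <1
  x=-2.572: |R|=1.45996 >1
  x=-2.370: |R|=1.20441 >1
  x=-2.355: |R|=1.18693 >1
So |R|<1 on (-2.1818, 0).

(-2.1818, 0).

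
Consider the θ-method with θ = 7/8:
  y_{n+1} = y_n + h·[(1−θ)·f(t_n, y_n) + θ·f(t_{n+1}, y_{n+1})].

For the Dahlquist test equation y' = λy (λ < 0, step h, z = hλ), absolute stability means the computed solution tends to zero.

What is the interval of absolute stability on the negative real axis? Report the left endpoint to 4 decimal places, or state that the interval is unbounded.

Set f=λy, z=hλ:
  y_{n+1} = y_n + z·[1/8·y_n + 7/8·y_{n+1}] ⇒ (1 − 7/8z)y_{n+1} = (1 + 1/8z)y_n
  R(z) = (1 + 1/8z)/(1 − 7/8z).

Solve |R(x)|<1 on ℝ⁻.
x=-0.55: |R|=0.6287
x=-2: |R|=0.2727
x=-10: |R|=0.0256
x=-100: |R|=0.1299
θ=7/8≥1/2 ⇒ |1+1/8x|<|1−7/8x| ∀x<0 ⇒ interval (−∞,0).

interval (−∞, 0).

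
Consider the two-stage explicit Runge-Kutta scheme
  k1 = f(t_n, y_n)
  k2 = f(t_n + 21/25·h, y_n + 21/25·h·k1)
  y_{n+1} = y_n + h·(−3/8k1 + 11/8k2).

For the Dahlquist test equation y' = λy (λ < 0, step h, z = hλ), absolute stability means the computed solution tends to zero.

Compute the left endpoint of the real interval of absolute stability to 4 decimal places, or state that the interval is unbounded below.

z* = -0.8658.

Test eqn y'=λy, z=hλ:
  k1=λy_n ⇒ h·k1=z·y_n;  k2=λ(1+21/25z)y_n ⇒ h·k2=z(1+21/25z)y_n
  y_{n+1}/y_n = 1 − 3/8z + 11/8z(1+21/25z) = 1 + z + 231/200z²
  ⇒ R(z) = 1 + z + 231/200z².

Solve |R(x)|<1 on ℝ⁻.
x=-0.39: |R|=0.7857
R=1: x+231/200x²=0 ⇒ x=−200/231=-0.8658; min R=1−1/(4·231/200)=0.7835>−1
Confirm numerically:
  x=-0.721: |R|=0.87942 <1
  x=-0.645: |R|=0.83551 <1
  x=-0.629: |R|=0.82797 <1
  x=-1.412: |R|=1.89077 >1
  x=-0.888: |R|=1.02277 >1
So |R|<1 on (-0.8658, 0).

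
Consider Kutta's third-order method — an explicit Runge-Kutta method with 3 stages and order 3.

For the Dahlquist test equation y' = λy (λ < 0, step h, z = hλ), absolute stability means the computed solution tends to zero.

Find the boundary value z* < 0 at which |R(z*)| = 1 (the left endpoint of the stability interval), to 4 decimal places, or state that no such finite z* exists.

z* = -2.5127.

Test eqn y'=λy, z=hλ:
  order 3, 3-stage ⇒ R(z)=1+z+z^2/2+z^3/6
  (e.g. R(-1.73)=-0.09650, |R|=0.09650)

Solve |R(x)|<1 on ℝ⁻.
x=-1.73: |R|=0.0965
|R(-1.9)|=0.2382 |R(-1.89)|=0.2292 |R(-0.85)|=0.4089
Bisect:
  x_lo=-3.2663 |R|=2.7397  x_hi=-0.3242 |R|=0.7226
  mid=-1.79526 |R|=0.14812 →hi
  mid=-2.53077 |R|=1.02988 →lo
  mid=-2.16302 |R|=0.51036 →hi
  mid=-2.34689 |R|=0.74735 →hi
  mid=-2.43883 |R|=0.88254 →hi
  mid=-2.48480 |R|=0.95464 →hi
  mid=-2.50779 |R|=0.99186 →hi
  mid=-2.51928 |R|=1.01077 →lo
  ...
  [-2.51281,-2.51263] ⇒ x*=-2.5127
Stable set (-2.5127, 0).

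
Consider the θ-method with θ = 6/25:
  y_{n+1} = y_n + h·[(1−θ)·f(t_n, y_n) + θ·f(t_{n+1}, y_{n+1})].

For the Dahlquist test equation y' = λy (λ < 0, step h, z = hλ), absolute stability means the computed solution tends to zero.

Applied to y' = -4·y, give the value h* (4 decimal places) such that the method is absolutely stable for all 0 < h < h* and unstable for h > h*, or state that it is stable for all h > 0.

(-3.8462,0); λ=-4 ⇒ h* = (50/13)/4 = 0.9615.

On y'=λy, z=hλ:
  y_{n+1} = y_n + z·[19/25·y_n + 6/25·y_{n+1}] ⇒ (1 − 6/25z)y_{n+1} = (1 + 19/25z)y_n
  Hence R(z) = (1 + 19/25z)/(1 − 6/25z).

Need |R(x)|<1, x<0.
x=-1.36: |R|=0.0253
R=−1: 1+19/25x = −1+6/25x ⇒ -13/25x=2 ⇒ x=2/(-13/25)=-3.8462
Confirm numerically:
  x=-3.700: |R|=0.95975 <1
  x=-3.503: |R|=0.90306 <1
  x=-3.215: |R|=0.81474 <1
  x=-3.123: |R|=0.78506 <1
  x=-4.419: |R|=1.14456 >1
  x=-4.252: |R|=1.10445 >1
  x=-3.913: |R|=1.01793 >1
So |R|<1 on (-3.8462, 0).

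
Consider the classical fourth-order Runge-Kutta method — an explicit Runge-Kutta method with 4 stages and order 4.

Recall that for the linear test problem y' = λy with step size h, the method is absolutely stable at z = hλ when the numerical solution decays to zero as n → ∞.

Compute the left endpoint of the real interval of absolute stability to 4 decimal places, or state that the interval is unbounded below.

z* = -2.7853.

With y'=λy (z=hλ):
  order 4, 4-stage ⇒ R(z)=1+z+z^2/2+z^3/6+z^4/24
  (e.g. R(-0.75)=0.47412, |R|=0.47412)

Need |R(x)|<1, x<0.
x=-0.75: |R|=0.4741
|R(-1.86)|=0.2960 |R(-1.08)|=0.3499 |R(-0.56)|=0.5716
Bisect:
  x_lo=-3.3211 |R|=2.1575  x_hi=-0.3863 |R|=0.6796
  mid=-1.85369 |R|=0.29476 →hi
  mid=-2.58738 |R|=0.74037 →hi
  mid=-2.95423 |R|=1.28604 →lo
  mid=-2.77080 |R|=0.97837 →hi
  mid=-2.86252 |R|=1.12281 →lo
  mid=-2.81666 |R|=1.04833 →lo
  mid=-2.79373 |R|=1.01280 →lo
  mid=-2.78227 |R|=0.99545 →hi
  mid=-2.78800 |R|=1.00409 →lo
  ...
  [-2.78531,-2.78513] ⇒ x*=-2.7853
So |R|<1 on (-2.7853, 0).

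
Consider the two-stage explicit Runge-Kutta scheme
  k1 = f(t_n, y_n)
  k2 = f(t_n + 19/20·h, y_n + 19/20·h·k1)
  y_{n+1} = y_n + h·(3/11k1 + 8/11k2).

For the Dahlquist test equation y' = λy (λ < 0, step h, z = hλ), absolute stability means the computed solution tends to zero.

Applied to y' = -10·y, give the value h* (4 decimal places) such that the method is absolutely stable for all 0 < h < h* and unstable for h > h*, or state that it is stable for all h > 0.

Test eqn y'=λy, z=hλ:
  k1=λy_n ⇒ h·k1=z·y_n;  k2=λ(1+19/20z)y_n ⇒ h·k2=z(1+19/20z)y_n
  y_{n+1}/y_n = 1 + 3/11z + 8/11z(1+19/20z) = 1 + z + 38/55z²
  so R(z) = 1 + z + 38/55z².

Solve |R(x)|<1 on ℝ⁻.
x=-1.04: |R|=0.7073
R=1: x+38/55x²=0 ⇒ x=−55/38=-1.4474; min R=1−1/(4·38/55)=0.6382>−1
Confirm numerically:
  x=-1.363: |R|=0.92055 <1
  x=-1.352: |R|=0.91092 <1
  x=-1.289: |R|=0.85896 <1
  x=-1.282: |R|=0.85353 <1
  x=-2.042: |R|=1.83893 >1
  x=-1.867: |R|=1.54129 >1
  x=-1.677: |R|=1.26606 >1
Stable set (-1.4474, 0).

(-1.4474,0); λ=-10 ⇒ h* = (55/38)/10 = 0.1447.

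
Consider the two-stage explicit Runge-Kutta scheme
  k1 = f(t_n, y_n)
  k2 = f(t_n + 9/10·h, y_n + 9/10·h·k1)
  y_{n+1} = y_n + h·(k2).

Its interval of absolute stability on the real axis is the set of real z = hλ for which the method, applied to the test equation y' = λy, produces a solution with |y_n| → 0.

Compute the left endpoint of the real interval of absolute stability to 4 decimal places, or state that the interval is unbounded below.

Test eqn y'=λy, z=hλ:
  k1=λy_n ⇒ h·k1=z·y_n;  k2=λ(1+9/10z)y_n ⇒ h·k2=z(1+9/10z)y_n
  y_{n+1}/y_n = 1 + z(1+9/10z) = 1 + z + 9/10z²
  R(z) = 1 + z + 9/10z².

Find x<0 with |R(x)|<1.
x=-1.59: |R|=1.6853
R=1: x+9/10x²=0 ⇒ x=−10/9=-1.1111; min R=1−1/(4·9/10)=0.7222>−1
Confirm numerically:
  x=-1.015: |R|=0.91220 <1
  x=-0.930: |R|=0.84841 <1
  x=-0.853: |R|=0.80185 <1
  x=-0.469: |R|=0.72896 <1
  x=-1.535: |R|=1.58560 >1
  x=-1.387: |R|=1.34439 >1
  x=-1.205: |R|=1.10182 >1
Interval (-1.1111, 0).

left endpoint -1.1111.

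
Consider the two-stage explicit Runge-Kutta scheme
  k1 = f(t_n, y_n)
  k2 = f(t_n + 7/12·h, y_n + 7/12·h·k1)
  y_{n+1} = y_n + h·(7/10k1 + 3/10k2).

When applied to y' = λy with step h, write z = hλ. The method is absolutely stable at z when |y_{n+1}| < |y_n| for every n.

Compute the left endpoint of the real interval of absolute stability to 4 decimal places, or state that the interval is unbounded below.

Set f=λy, z=hλ:
  k1=λy_n ⇒ h·k1=z·y_n;  k2=λ(1+7/12z)y_n ⇒ h·k2=z(1+7/12z)y_n
  y_{n+1}/y_n = 1 + 7/10z + 3/10z(1+7/12z) = 1 + z + 7/40z²
  ⇒ R(z) = 1 + z + 7/40z².

Find x<0 with |R(x)|<1.
x=-1.51: |R|=0.1110
R=1: x+7/40x²=0 ⇒ x=−40/7=-5.7143; min R=1−1/(4·7/40)=-0.4286>−1
Confirm numerically:
  x=-4.817: |R|=0.24361 <1
  x=-3.389: |R|=0.37907 <1
  x=-3.326: |R|=0.39010 <1
  x=-6.233: |R|=1.56580 >1
  x=-5.901: |R|=1.19282 >1
Stable set (-5.7143, 0).

left endpoint -5.7143.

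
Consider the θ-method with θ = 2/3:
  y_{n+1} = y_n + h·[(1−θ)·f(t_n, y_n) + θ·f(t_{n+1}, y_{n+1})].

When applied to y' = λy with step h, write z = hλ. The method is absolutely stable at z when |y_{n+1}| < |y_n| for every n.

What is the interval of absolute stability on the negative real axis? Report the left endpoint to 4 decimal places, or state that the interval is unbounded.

interval (−∞, 0).

With y'=λy (z=hλ):
  y_{n+1} = y_n + z·[1/3·y_n + 2/3·y_{n+1}] ⇒ (1 − 2/3z)y_{n+1} = (1 + 1/3z)y_n
  R(z) = (1 + 1/3z)/(1 − 2/3z).

Find x<0 with |R(x)|<1.
x=-1.43: |R|=0.2679
x=-2: |R|=0.1429
x=-10: |R|=0.3043
x=-100: |R|=0.4778
θ=2/3≥1/2 ⇒ |1+1/3x|<|1−2/3x| ∀x<0 ⇒ stable on all of ℝ⁻.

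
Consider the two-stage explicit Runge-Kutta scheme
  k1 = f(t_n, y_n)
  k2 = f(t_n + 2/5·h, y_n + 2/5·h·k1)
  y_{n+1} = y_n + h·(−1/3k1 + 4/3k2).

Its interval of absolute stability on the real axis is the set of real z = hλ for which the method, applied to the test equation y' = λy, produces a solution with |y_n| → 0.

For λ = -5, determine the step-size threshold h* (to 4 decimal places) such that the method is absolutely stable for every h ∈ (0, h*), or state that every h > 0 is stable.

With y'=λy (z=hλ):
  k1=λy_n ⇒ h·k1=z·y_n;  k2=λ(1+2/5z)y_n ⇒ h·k2=z(1+2/5z)y_n
  y_{n+1}/y_n = 1 − 1/3z + 4/3z(1+2/5z) = 1 + z + 8/15z²
  R(z) = 1 + z + 8/15z².

Boundary: |R(x)|=1, x<0.
x=-0.62: |R|=0.5850
R=1: x+8/15x²=0 ⇒ x=−15/8=-1.8750; min R=1−1/(4·8/15)=0.5312>−1
Confirm numerically:
  x=-1.722: |R|=0.85948 <1
  x=-1.380: |R|=0.63568 <1
  x=-1.297: |R|=0.60018 <1
  x=-0.941: |R|=0.53126 <1
  x=-2.396: |R|=1.66577 >1
  x=-2.291: |R|=1.50830 >1
So |R|<1 on (-1.8750, 0).

(-1.8750,0); λ=-5 ⇒ h* = (15/8)/5 = 0.3750.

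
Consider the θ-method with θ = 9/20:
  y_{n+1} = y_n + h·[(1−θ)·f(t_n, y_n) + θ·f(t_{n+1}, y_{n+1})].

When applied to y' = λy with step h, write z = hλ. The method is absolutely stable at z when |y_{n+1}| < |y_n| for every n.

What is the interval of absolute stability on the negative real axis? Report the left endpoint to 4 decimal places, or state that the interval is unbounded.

z∈(-20.0000,0).

Set f=λy, z=hλ:
  y_{n+1} = y_n + z·[11/20·y_n + 9/20·y_{n+1}] ⇒ (1 − 9/20z)y_{n+1} = (1 + 11/20z)y_n
  ⇒ R(z) = (1 + 11/20z)/(1 − 9/20z).

Boundary: |R(x)|=1, x<0.
x=-1.13: |R|=0.2509
R=−1: 1+11/20x = −1+9/20x ⇒ -1/10x=2 ⇒ x=2/(-1/10)=-20.0000
Confirm numerically:
  x=-16.942: |R|=0.96454 <1
  x=-16.446: |R|=0.95769 <1
  x=-15.226: |R|=0.93920 <1
  x=-20.272: |R|=1.00269 >1
  x=-20.262: |R|=1.00259 >1
  x=-20.165: |R|=1.00164 >1
Interval (-20.0000, 0).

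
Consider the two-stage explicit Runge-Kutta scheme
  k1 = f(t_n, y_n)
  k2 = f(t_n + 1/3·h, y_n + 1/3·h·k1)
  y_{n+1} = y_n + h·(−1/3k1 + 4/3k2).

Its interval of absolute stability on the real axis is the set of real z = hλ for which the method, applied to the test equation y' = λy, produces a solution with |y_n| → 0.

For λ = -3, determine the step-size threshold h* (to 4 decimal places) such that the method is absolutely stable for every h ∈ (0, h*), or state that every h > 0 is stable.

Test eqn y'=λy, z=hλ:
  k1=λy_n ⇒ h·k1=z·y_n;  k2=λ(1+1/3z)y_n ⇒ h·k2=z(1+1/3z)y_n
  y_{n+1}/y_n = 1 − 1/3z + 4/3z(1+1/3z) = 1 + z + 4/9z²
  ⇒ R(z) = 1 + z + 4/9z².

Solve |R(x)|<1 on ℝ⁻.
x=-0.63: |R|=0.5464
R=1: x+4/9x²=0 ⇒ x=−9/4=-2.2500; min R=1−1/(4·4/9)=0.4375>−1
Confirm numerically:
  x=-1.982: |R|=0.76392 <1
  x=-1.815: |R|=0.64910 <1
  x=-1.659: |R|=0.56424 <1
  x=-1.529: |R|=0.51004 <1
  x=-2.784: |R|=1.66074 >1
  x=-2.722: |R|=1.57102 >1
  x=-2.329: |R|=1.08177 >1
Stable set (-2.2500, 0).

(-2.2500,0); λ=-3 ⇒ h* = (9/4)/3 = 0.7500.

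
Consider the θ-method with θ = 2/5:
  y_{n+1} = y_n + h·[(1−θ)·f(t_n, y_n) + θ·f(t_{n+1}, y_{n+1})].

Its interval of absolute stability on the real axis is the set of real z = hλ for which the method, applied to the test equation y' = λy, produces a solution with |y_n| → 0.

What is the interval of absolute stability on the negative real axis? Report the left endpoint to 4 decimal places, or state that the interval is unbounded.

(-10.0000, 0).

Set f=λy, z=hλ:
  y_{n+1} = y_n + z·[3/5·y_n + 2/5·y_{n+1}] ⇒ (1 − 2/5z)y_{n+1} = (1 + 3/5z)y_n
  ⇒ R(z) = (1 + 3/5z)/(1 − 2/5z).

Need |R(x)|<1, x<0.
x=-1.67: |R|=0.0012
R=−1: 1+3/5x = −1+2/5x ⇒ -1/5x=2 ⇒ x=2/(-1/5)=-10.0000
Confirm numerically:
  x=-9.041: |R|=0.95845 <1
  x=-6.892: |R|=0.83454 <1
  x=-4.669: |R|=0.62819 <1
  x=-10.364: |R|=1.01415 >1
  x=-10.237: |R|=1.00930 >1
Stable set (-10.0000, 0).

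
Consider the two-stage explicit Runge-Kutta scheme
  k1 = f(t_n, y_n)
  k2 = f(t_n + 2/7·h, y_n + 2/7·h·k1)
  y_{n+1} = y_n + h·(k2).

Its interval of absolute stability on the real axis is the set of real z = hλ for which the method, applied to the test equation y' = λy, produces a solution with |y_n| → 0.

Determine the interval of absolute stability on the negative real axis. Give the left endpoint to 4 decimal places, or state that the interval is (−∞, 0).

Test eqn y'=λy, z=hλ:
  k1=λy_n ⇒ h·k1=z·y_n;  k2=λ(1+2/7z)y_n ⇒ h·k2=z(1+2/7z)y_n
  y_{n+1}/y_n = 1 + z(1+2/7z) = 1 + z + 2/7z²
  ⇒ R(z) = 1 + z + 2/7z².

Boundary: |R(x)|=1, x<0.
x=-1.7: |R|=0.1257
R=1: x+2/7x²=0 ⇒ x=−7/2=-3.5000; min R=1−1/(4·2/7)=0.1250>−1
Confirm numerically:
  x=-2.958: |R|=0.54193 <1
  x=-2.103: |R|=0.16060 <1
  x=-1.495: |R|=0.14358 <1
  x=-4.080: |R|=1.67611 >1
  x=-4.077: |R|=1.67212 >1
  x=-4.027: |R|=1.60635 >1
Interval (-3.5000, 0).

(-3.5000, 0).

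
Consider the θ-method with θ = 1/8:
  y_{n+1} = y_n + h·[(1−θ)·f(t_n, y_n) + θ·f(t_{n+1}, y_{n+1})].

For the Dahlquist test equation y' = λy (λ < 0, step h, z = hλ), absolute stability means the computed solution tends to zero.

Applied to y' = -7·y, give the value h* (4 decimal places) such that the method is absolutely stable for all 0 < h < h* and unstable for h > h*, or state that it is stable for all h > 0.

Set f=λy, z=hλ:
  y_{n+1} = y_n + z·[7/8·y_n + 1/8·y_{n+1}] ⇒ (1 − 1/8z)y_{n+1} = (1 + 7/8z)y_n
  ⇒ R(z) = (1 + 7/8z)/(1 − 1/8z).

Boundary: |R(x)|=1, x<0.
x=-0.92: |R|=0.1749
R=−1: 1+7/8x = −1+1/8x ⇒ -3/4x=2 ⇒ x=2/(-3/4)=-2.6667
Confirm numerically:
  x=-2.246: |R|=0.75366 <1
  x=-2.121: |R|=0.67651 <1
  x=-1.742: |R|=0.43051 <1
  x=-1.120: |R|=0.01754 <1
  x=-3.154: |R|=1.26215 >1
  x=-3.090: |R|=1.22904 >1
  x=-2.847: |R|=1.09975 >1
So |R|<1 on (-2.6667, 0).

(-2.6667,0); λ=-7 ⇒ h* = (8/3)/7 = 0.3810.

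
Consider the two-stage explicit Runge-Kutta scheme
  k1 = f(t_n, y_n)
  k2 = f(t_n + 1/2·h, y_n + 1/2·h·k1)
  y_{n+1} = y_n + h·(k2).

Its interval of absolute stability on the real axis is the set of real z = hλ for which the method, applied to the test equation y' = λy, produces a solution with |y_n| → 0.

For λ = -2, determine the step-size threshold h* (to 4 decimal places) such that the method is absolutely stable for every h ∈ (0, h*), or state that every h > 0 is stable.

(-2.0000,0); λ=-2 ⇒ h* = (2)/2 = 1.0000.

On y'=λy, z=hλ:
  k1=λy_n ⇒ h·k1=z·y_n;  k2=λ(1+1/2z)y_n ⇒ h·k2=z(1+1/2z)y_n
  y_{n+1}/y_n = 1 + z(1+1/2z) = 1 + z + 1/2z²
  so R(z) = 1 + z + 1/2z².

Find x<0 with |R(x)|<1.
x=-1.34: |R|=0.5578
R=1: x+1/2x²=0 ⇒ x=−2=-2.0000; min R=1−1/(4·1/2)=0.5000>−1
Confirm numerically:
  x=-1.645: |R|=0.70801 <1
  x=-1.506: |R|=0.62802 <1
  x=-1.051: |R|=0.50130 <1
  x=-2.217: |R|=1.24054 >1
  x=-2.096: |R|=1.10061 >1
Stable set (-2.0000, 0).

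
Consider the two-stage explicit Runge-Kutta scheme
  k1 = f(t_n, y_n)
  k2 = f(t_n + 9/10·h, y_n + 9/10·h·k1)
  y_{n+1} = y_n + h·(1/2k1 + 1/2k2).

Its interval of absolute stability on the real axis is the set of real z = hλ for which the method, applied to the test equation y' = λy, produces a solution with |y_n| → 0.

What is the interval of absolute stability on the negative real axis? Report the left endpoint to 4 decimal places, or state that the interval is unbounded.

Test eqn y'=λy, z=hλ:
  k1=λy_n ⇒ h·k1=z·y_n;  k2=λ(1+9/10z)y_n ⇒ h·k2=z(1+9/10z)y_n
  y_{n+1}/y_n = 1 + 1/2z + 1/2z(1+9/10z) = 1 + z + 9/20z²
  ⇒ R(z) = 1 + z + 9/20z².

Solve |R(x)|<1 on ℝ⁻.
x=-1.4: |R|=0.4820
R=1: x+9/20x²=0 ⇒ x=−20/9=-2.2222; min R=1−1/(4·9/20)=0.4444>−1
Confirm numerically:
  x=-1.376: |R|=0.47602 <1
  x=-1.343: |R|=0.46864 <1
  x=-1.138: |R|=0.44477 <1
  x=-0.912: |R|=0.46228 <1
  x=-2.767: |R|=1.67833 >1
  x=-2.627: |R|=1.47851 >1
  x=-2.408: |R|=1.20131 >1
So |R|<1 on (-2.2222, 0).

z∈(-2.2222,0).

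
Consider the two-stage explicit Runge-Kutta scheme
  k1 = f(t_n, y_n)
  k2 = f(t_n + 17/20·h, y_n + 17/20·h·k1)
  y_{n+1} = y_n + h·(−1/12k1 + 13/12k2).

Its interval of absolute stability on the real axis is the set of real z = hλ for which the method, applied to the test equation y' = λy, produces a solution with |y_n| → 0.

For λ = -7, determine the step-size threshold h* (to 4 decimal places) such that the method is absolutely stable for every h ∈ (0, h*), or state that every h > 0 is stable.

With y'=λy (z=hλ):
  k1=λy_n ⇒ h·k1=z·y_n;  k2=λ(1+17/20z)y_n ⇒ h·k2=z(1+17/20z)y_n
  y_{n+1}/y_n = 1 − 1/12z + 13/12z(1+17/20z) = 1 + z + 221/240z²
  R(z) = 1 + z + 221/240z².

Boundary: |R(x)|=1, x<0.
x=-1.72: |R|=2.0042
R=1: x+221/240x²=0 ⇒ x=−240/221=-1.0860; min R=1−1/(4·221/240)=0.7285>−1
Confirm numerically:
  x=-1.005: |R|=0.92506 <1
  x=-0.739: |R|=0.76389 <1
  x=-0.566: |R|=0.72899 <1
  x=-1.414: |R|=1.42711 >1
  x=-1.134: |R|=1.05015 >1
Interval (-1.0860, 0).

(-1.0860,0); λ=-7 ⇒ h* = (240/221)/7 = 0.1551.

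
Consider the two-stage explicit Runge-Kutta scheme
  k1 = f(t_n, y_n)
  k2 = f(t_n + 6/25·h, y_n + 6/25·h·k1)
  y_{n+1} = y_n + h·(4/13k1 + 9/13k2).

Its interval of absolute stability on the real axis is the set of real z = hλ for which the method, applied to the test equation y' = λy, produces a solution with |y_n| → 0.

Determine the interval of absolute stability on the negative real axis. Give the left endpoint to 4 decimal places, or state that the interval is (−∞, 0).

(-6.0185, 0).

Test eqn y'=λy, z=hλ:
  k1=λy_n ⇒ h·k1=z·y_n;  k2=λ(1+6/25z)y_n ⇒ h·k2=z(1+6/25z)y_n
  y_{n+1}/y_n = 1 + 4/13z + 9/13z(1+6/25z) = 1 + z + 54/325z²
  ⇒ R(z) = 1 + z + 54/325z².

Solve |R(x)|<1 on ℝ⁻.
x=-0.45: |R|=0.5836
R=1: x+54/325x²=0 ⇒ x=−325/54=-6.0185; min R=1−1/(4·54/325)=-0.5046>−1
Confirm numerically:
  x=-4.541: |R|=0.11479 <1
  x=-3.835: |R|=0.39134 <1
  x=-3.729: |R|=0.41856 <1
  x=-3.571: |R|=0.45220 <1
  x=-6.603: |R|=1.64124 >1
  x=-6.588: |R|=1.62337 >1
  x=-6.347: |R|=1.34641 >1
Stable set (-6.0185, 0).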